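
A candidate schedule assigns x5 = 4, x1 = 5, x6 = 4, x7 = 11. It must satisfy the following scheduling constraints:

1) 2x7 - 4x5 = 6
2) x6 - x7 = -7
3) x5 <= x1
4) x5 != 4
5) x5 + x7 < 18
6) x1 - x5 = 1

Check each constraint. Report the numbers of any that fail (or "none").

Violated: 4.

1) 2x7 - 4x5 = 2(11) - 4(4) = 6 — holds.
2) x6 - x7 = 4 - 11 = -7 — holds.
3) x5 = 4, x1 = 5; 4 ≤ 5 — holds.
4) x5 = 4, but 4 is required to differ — fails.
5) x5 + x7 = 4 + 11 = 15; 15 < 18 — holds.
6) x1 - x5 = 5 - 4 = 1 — holds.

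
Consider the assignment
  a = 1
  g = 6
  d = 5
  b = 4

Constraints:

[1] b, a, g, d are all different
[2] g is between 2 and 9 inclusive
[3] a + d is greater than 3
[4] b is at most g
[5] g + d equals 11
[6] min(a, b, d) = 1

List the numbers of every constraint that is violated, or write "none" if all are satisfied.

The assignment satisfies every constraint.

[1] values 4, 1, 6, 5 are pairwise distinct  yes
[2] g = 6 lies in [2, 9]  yes
[3] a + d = 1 + 5 = 6; 6 > 3  yes
[4] b = 4, g = 6; 4 ≤ 6  yes
[5] g + d = 6 + 5 = 11  yes
[6] min(1, 4, 5) = 1  yes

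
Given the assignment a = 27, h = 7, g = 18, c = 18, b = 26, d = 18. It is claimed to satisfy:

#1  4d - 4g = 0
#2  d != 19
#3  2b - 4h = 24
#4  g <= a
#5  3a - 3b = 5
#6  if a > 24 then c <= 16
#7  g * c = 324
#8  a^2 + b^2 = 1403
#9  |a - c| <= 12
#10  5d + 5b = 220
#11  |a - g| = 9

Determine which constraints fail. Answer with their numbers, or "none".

#1 4d - 4g = 4(18) - 4(18) = 0 — OK.
#2 d = 18, and 18 ≠ 19 — OK.
#3 2b - 4h = 2(26) - 4(7) = 24 — OK.
#4 g = 18, a = 27; 18 ≤ 27 — OK.
#5 3a - 3b = 3(27) - 3(26) = 3, not 5 — violated.
#6 a = 27 > 24, so we need c ≤ 16; but c = 18 > 16 — violated.
#7 g * c = 18 * 18 = 324 — OK.
#8 a^2 + b^2 = 27^2 + 26^2 = 729 + 676 = 1405, not 1403 — violated.
#9 |27 - 18| = 9; 9 ≤ 12 — OK.
#10 5d + 5b = 5(18) + 5(26) = 220 — OK.
#11 |27 - 18| = 9 — OK.

Constraints 5, 6, 8 do not hold.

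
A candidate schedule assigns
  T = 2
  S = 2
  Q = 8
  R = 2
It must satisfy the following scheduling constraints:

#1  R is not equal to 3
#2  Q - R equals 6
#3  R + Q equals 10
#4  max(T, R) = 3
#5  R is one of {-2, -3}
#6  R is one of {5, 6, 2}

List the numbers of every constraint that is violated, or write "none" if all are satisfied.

#1 R = 2, and 2 ≠ 3  holds
#2 Q - R = 8 - 2 = 6  holds
#3 R + Q = 2 + 8 = 10  holds
#4 max(2, 2) = 2, not 3  fails
#5 R = 2 is not in {-2, -3}  fails
#6 R = 2 is in {5, 6, 2}  holds

No — constraints 4 and 5 are not satisfied.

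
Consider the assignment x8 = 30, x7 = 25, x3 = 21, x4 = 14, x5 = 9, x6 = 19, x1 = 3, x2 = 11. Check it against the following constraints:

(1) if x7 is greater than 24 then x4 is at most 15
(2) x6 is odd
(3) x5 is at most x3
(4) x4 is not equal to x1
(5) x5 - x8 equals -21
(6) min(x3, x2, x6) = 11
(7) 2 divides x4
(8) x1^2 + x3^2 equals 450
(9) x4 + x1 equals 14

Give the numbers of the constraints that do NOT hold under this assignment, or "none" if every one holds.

(1) x7 = 25 > 24, so we need x4 ≤ 15; x4 = 14 ≤ 15 — holds.
(2) x6 = 19 is odd — holds.
(3) x5 = 9, x3 = 21; 9 ≤ 21 — holds.
(4) x4 = 14, x1 = 3; distinct — holds.
(5) x5 - x8 = 9 - 30 = -21 — holds.
(6) min(21, 11, 19) = 11 — holds.
(7) 14 / 2 = 7, so 2 divides 14 — holds.
(8) x1^2 + x3^2 = 3^2 + 21^2 = 9 + 441 = 450 — holds.
(9) x4 + x1 = 14 + 3 = 17, not 14 — fails.

No — constraint 9 is not satisfied.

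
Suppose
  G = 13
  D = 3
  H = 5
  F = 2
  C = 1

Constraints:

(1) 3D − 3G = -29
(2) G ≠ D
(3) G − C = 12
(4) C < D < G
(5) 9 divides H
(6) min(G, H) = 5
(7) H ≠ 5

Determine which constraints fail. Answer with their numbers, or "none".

No — constraints 1, 5, and 7 are not satisfied.

(1) 3D − 3G = 3(3) − 3(13) = -30, not -29 — violated.
(2) G = 13, D = 3; distinct — OK.
(3) G − C = 13 − 1 = 12 — OK.
(4) values 1 < 3 < 13 — OK.
(5) 5 = 9×0 + 5, so 9 does not divide 5 — violated.
(6) min(13, 5) = 5 — OK.
(7) H = 5, but 5 is required to differ — violated.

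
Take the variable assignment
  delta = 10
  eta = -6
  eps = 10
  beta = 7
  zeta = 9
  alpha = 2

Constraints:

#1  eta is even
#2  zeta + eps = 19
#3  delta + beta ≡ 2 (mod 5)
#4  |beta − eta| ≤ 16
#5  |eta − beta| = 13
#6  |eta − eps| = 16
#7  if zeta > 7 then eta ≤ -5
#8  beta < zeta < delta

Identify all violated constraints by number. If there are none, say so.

No violations.

#1 eta = -6 is even — OK.
#2 zeta + eps = 9 + 10 = 19 — OK.
#3 delta + beta = 17; 17 mod 5 = 2 — OK.
#4 |7 − (-6)| = 13; 13 ≤ 16 — OK.
#5 |-6 − 7| = 13 — OK.
#6 |-6 − 10| = 16 — OK.
#7 zeta = 9 > 7, so we need eta ≤ -5; eta = -6 ≤ -5 — OK.
#8 values 7 < 9 < 10 — OK.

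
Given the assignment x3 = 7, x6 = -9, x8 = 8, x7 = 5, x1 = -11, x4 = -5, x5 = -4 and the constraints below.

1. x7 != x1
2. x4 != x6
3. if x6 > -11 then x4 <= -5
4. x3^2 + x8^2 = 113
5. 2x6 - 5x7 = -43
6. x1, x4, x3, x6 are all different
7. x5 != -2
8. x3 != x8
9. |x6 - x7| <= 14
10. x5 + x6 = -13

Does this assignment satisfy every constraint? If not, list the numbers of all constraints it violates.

1. x7 = 5, x1 = -11; distinct  ✔
2. x4 = -5, x6 = -9; distinct  ✔
3. x6 = -9 > -11, so we need x4 ≤ -5; x4 = -5 ≤ -5  ✔
4. x3^2 + x8^2 = 7^2 + 8^2 = 49 + 64 = 113  ✔
5. 2x6 - 5x7 = 2(-9) - 5(5) = -43  ✔
6. values -11, -5, 7, -9 are pairwise distinct  ✔
7. x5 = -4, and -4 ≠ -2  ✔
8. x3 = 7, x8 = 8; distinct  ✔
9. |-9 - 5| = 14; 14 ≤ 14  ✔
10. x5 + x6 = -4 + (-9) = -13  ✔

Yes — all constraints hold.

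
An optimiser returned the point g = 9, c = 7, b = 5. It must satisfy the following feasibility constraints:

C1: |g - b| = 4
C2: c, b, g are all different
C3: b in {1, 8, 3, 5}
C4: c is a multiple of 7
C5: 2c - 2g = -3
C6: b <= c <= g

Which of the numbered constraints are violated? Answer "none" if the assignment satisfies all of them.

C1: |9 - 5| = 4  OK
C2: values 7, 5, 9 are pairwise distinct  OK
C3: b = 5 is in {1, 8, 3, 5}  OK
C4: 7 / 7 = 1, so 7 divides 7  OK
C5: 2c - 2g = 2(7) - 2(9) = -4, not -3  FAIL
C6: values 5 <= 7 <= 9  OK

The assignment fails constraint 5.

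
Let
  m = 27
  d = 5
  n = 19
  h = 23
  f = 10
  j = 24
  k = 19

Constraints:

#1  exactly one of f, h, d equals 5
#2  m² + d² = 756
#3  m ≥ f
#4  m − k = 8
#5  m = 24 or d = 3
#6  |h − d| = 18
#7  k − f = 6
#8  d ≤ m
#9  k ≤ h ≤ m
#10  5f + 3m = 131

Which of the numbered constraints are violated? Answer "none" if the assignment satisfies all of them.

#1 f=10, h=23, d=5; 1 of them equals 5  ✔
#2 m² + d² = 27² + 5² = 729 + 25 = 754, not 756  ✘
#3 m = 27, f = 10; 27 ≥ 10  ✔
#4 m − k = 27 − 19 = 8  ✔
#5 m = 27 ≠ 24 and d = 5 ≠ 3; both disjuncts false  ✘
#6 |23 − 5| = 18  ✔
#7 k − f = 19 − 10 = 9, not 6  ✘
#8 d = 5, m = 27; 5 ≤ 27  ✔
#9 values 19 ≤ 23 ≤ 27  ✔
#10 5f + 3m = 5(10) + 3(27) = 131  ✔

Constraints 2, 5, 7 do not hold.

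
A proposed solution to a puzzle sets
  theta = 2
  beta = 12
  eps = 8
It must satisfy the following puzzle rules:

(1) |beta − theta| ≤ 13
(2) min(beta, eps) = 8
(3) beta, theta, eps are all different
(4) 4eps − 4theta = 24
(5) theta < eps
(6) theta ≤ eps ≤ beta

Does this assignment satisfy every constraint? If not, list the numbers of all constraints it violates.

All constraints are satisfied.

(1) |12 − 2| = 10; 10 ≤ 13 — holds.
(2) min(12, 8) = 8 — holds.
(3) values 12, 2, 8 are pairwise distinct — holds.
(4) 4eps − 4theta = 4(8) − 4(2) = 24 — holds.
(5) theta = 2, eps = 8; 2 < 8 — holds.
(6) values 2 ≤ 8 ≤ 12 — holds.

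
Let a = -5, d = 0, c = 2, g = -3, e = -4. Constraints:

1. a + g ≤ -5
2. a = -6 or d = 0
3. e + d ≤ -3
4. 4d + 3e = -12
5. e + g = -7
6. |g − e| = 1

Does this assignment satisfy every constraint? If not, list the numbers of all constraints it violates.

1. a + g = -5 + (-3) = -8; -8 ≤ -5  ✔
2. a = -5 ≠ -6, but d = 0 = 0 (second disjunct)  ✔
3. e + d = -4 + 0 = -4; -4 ≤ -3  ✔
4. 4d + 3e = 4(0) + 3(-4) = -12  ✔
5. e + g = -4 + (-3) = -7  ✔
6. |-3 − (-4)| = 1  ✔

Yes — all constraints hold.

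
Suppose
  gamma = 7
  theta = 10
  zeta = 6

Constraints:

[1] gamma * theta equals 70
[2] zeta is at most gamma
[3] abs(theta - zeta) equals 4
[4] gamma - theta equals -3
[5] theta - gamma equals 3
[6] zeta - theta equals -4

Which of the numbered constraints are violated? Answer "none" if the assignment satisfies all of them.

The assignment satisfies every constraint.

[1] gamma * theta = 7 * 10 = 70  OK
[2] zeta = 6, gamma = 7; 6 ≤ 7  OK
[3] abs(10 - 6) = 4  OK
[4] gamma - theta = 7 - 10 = -3  OK
[5] theta - gamma = 10 - 7 = 3  OK
[6] zeta - theta = 6 - 10 = -4  OK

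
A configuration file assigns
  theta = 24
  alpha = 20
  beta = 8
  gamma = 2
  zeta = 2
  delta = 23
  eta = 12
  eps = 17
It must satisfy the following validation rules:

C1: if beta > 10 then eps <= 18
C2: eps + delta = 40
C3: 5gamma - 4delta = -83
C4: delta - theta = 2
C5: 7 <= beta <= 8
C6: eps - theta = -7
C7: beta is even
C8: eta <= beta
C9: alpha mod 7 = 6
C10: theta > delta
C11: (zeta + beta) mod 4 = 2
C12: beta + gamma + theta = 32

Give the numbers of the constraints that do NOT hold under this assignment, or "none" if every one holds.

C1: beta = 8, not > 10; antecedent false, conditional vacuously true  true
C2: eps + delta = 17 + 23 = 40  true
C3: 5gamma - 4delta = 5(2) - 4(23) = -82, not -83  false
C4: delta - theta = 23 - 24 = -1, not 2  false
C5: beta = 8 lies in [7, 8]  true
C6: eps - theta = 17 - 24 = -7  true
C7: beta = 8 is even  true
C8: eta = 12, beta = 8; 12 > 8 (want ≤)  false
C9: 20 mod 7 = 6  true
C10: theta = 24, delta = 23; 24 > 23  true
C11: zeta + beta = 10; 10 mod 4 = 2  true
C12: beta + gamma + theta = 8 + 2 + 24 = 34, not 32  false

Violated: 3, 4, 8, and 12.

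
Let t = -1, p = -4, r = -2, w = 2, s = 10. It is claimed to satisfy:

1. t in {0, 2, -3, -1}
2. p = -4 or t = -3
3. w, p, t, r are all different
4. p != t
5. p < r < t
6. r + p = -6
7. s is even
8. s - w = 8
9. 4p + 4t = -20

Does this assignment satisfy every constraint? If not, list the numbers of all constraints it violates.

All constraints are satisfied.

1. t = -1 is in {0, 2, -3, -1} — holds.
2. p = -4 = -4 (first disjunct) — holds.
3. values 2, -4, -1, -2 are pairwise distinct — holds.
4. p = -4, t = -1; distinct — holds.
5. values -4 < -2 < -1 — holds.
6. r + p = -2 + (-4) = -6 — holds.
7. s = 10 is even — holds.
8. s - w = 10 - 2 = 8 — holds.
9. 4p + 4t = 4(-4) + 4(-1) = -20 — holds.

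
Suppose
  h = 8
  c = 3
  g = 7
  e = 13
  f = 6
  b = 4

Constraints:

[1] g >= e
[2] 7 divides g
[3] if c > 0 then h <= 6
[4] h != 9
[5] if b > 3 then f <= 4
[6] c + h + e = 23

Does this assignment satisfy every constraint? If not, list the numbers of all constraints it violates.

[1] g = 7, e = 13; 7 < 13 (want ≥) — violated.
[2] 7 / 7 = 1, so 7 divides 7 — OK.
[3] c = 3 > 0, so we need h ≤ 6; but h = 8 > 6 — violated.
[4] h = 8, and 8 ≠ 9 — OK.
[5] b = 4 > 3, so we need f ≤ 4; but f = 6 > 4 — violated.
[6] c + h + e = 3 + 8 + 13 = 24, not 23 — violated.

No — constraints 1, 3, 5, and 6 are not satisfied.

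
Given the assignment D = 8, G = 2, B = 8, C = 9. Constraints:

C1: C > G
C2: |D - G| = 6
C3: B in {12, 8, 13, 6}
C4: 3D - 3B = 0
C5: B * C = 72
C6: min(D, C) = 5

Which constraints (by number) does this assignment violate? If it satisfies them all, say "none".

C1: C = 9, G = 2; 9 > 2 — satisfied.
C2: |8 - 2| = 6 — satisfied.
C3: B = 8 is in {12, 8, 13, 6} — satisfied.
C4: 3D - 3B = 3(8) - 3(8) = 0 — satisfied.
C5: B * C = 8 * 9 = 72 — satisfied.
C6: min(8, 9) = 8, not 5 — violated.

No — constraint 6 is not satisfied.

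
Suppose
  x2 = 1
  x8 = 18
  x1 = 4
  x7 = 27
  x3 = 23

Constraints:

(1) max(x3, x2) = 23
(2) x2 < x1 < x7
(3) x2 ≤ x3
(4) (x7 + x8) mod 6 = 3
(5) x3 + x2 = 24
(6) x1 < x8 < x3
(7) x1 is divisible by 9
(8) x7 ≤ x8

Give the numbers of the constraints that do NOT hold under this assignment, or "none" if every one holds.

The assignment fails constraints 7, 8.

(1) max(23, 1) = 23  ✓
(2) values 1 < 4 < 27  ✓
(3) x2 = 1, x3 = 23; 1 ≤ 23  ✓
(4) x7 + x8 = 45; 45 mod 6 = 3  ✓
(5) x3 + x2 = 23 + 1 = 24  ✓
(6) values 4 < 18 < 23  ✓
(7) 4 = 9×0 + 4, so 9 does not divide 4  ✗
(8) x7 = 27, x8 = 18; 27 > 18 (want ≤)  ✗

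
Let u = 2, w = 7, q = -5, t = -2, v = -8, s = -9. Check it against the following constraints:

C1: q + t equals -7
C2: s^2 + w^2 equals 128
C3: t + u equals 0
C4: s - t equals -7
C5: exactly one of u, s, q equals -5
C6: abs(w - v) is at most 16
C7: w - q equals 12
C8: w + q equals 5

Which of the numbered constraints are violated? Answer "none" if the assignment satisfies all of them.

C1: q + t = -5 + (-2) = -7 — holds.
C2: s^2 + w^2 = (-9)^2 + 7^2 = 81 + 49 = 130, not 128 — does not hold.
C3: t + u = -2 + 2 = 0 — holds.
C4: s - t = -9 - (-2) = -7 — holds.
C5: u=2, s=-9, q=-5; 1 of them equals -5 — holds.
C6: abs(7 - (-8)) = 15; 15 ≤ 16 — holds.
C7: w - q = 7 - (-5) = 12 — holds.
C8: w + q = 7 + (-5) = 2, not 5 — does not hold.

No — constraints 2 and 8 are not satisfied.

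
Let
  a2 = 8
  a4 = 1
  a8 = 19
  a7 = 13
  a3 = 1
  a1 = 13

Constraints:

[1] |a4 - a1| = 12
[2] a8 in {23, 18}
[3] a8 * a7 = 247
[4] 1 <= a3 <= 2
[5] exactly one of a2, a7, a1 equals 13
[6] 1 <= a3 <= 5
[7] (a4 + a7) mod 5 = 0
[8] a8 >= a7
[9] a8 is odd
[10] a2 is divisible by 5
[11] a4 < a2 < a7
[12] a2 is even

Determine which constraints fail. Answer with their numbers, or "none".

[1] |1 - 13| = 12 — satisfied.
[2] a8 = 19 is not in {23, 18} — violated.
[3] a8 * a7 = 19 * 13 = 247 — satisfied.
[4] a3 = 1 lies in [1, 2] — satisfied.
[5] a2=8, a7=13, a1=13; 2 of them equal 13, not exactly one — violated.
[6] a3 = 1 lies in [1, 5] — satisfied.
[7] a4 + a7 = 14; 14 mod 5 = 4, not 0 — violated.
[8] a8 = 19, a7 = 13; 19 ≥ 13 — satisfied.
[9] a8 = 19 is odd — satisfied.
[10] 8 = 5*1 + 3, so 5 does not divide 8 — violated.
[11] values 1 < 8 < 13 — satisfied.
[12] a2 = 8 is even — satisfied.

The assignment fails constraints 2, 5, 7, and 10.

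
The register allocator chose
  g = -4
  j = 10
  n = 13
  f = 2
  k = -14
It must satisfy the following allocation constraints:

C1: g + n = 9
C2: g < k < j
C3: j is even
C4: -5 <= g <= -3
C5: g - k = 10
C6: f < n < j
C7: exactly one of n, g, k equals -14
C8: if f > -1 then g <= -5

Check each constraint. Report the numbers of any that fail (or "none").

C1: g + n = -4 + 13 = 9  ✓
C2: values -4, -14, 10; g = -4 is not < k = -14  ✗
C3: j = 10 is even  ✓
C4: g = -4 lies in [-5, -3]  ✓
C5: g - k = -4 - (-14) = 10  ✓
C6: values 2, 13, 10; n = 13 is not < j = 10  ✗
C7: n=13, g=-4, k=-14; 1 of them equals -14  ✓
C8: f = 2 > -1, so we need g ≤ -5; but g = -4 > -5  ✗

Violated: 2, 6, and 8.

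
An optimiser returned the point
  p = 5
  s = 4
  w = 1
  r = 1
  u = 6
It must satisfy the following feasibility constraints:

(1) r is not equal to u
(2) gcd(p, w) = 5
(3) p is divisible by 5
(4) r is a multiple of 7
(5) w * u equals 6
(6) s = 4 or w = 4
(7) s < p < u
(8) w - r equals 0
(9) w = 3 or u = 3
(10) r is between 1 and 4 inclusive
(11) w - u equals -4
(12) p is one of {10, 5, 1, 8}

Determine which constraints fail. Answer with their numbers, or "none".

Violated: 2, 4, 9, 11.

(1) r = 1, u = 6; distinct — holds.
(2) gcd(5, 1) = 1, not 5 — does not hold.
(3) 5 / 5 = 1, so 5 divides 5 — holds.
(4) 1 = 7*0 + 1, so 7 does not divide 1 — does not hold.
(5) w * u = 1 * 6 = 6 — holds.
(6) s = 4 = 4 (first disjunct) — holds.
(7) values 4 < 5 < 6 — holds.
(8) w - r = 1 - 1 = 0 — holds.
(9) w = 1 ≠ 3 and u = 6 ≠ 3; both disjuncts false — does not hold.
(10) r = 1 lies in [1, 4] — holds.
(11) w - u = 1 - 6 = -5, not -4 — does not hold.
(12) p = 5 is in {10, 5, 1, 8} — holds.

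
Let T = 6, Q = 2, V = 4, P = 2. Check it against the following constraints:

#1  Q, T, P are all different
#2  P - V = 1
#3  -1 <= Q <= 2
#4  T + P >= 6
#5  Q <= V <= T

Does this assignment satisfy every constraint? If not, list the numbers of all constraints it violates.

The assignment fails constraints 1 and 2.

#1 Q = P = 2, not all different  FAIL
#2 P - V = 2 - 4 = -2, not 1  FAIL
#3 Q = 2 lies in [-1, 2]  OK
#4 T + P = 6 + 2 = 8; 8 ≥ 6  OK
#5 values 2 <= 4 <= 6  OK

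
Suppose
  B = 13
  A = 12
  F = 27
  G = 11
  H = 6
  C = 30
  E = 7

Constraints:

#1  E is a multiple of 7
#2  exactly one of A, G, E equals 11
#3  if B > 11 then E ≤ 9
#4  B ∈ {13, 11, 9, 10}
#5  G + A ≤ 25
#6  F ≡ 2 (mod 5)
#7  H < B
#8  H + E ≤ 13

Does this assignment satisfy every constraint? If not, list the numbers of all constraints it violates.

The assignment satisfies every constraint.

#1 7 / 7 = 1, so 7 divides 7 — holds.
#2 A=12, G=11, E=7; 1 of them equals 11 — holds.
#3 B = 13 > 11, so we need E ≤ 9; E = 7 ≤ 9 — holds.
#4 B = 13 is in {13, 11, 9, 10} — holds.
#5 G + A = 11 + 12 = 23; 23 ≤ 25 — holds.
#6 27 mod 5 = 2 — holds.
#7 H = 6, B = 13; 6 < 13 — holds.
#8 H + E = 6 + 7 = 13; 13 ≤ 13 — holds.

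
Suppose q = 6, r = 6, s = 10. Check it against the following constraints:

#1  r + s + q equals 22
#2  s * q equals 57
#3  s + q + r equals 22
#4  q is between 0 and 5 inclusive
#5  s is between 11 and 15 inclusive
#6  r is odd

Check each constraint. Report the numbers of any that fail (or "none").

Constraints 2, 4, 5, 6 do not hold.

#1 r + s + q = 6 + 10 + 6 = 22  ✔
#2 s * q = 10 * 6 = 60, not 57  ✘
#3 s + q + r = 10 + 6 + 6 = 22  ✔
#4 q = 6 is outside [0, 5]  ✘
#5 s = 10 is outside [11, 15]  ✘
#6 r = 6 is even  ✘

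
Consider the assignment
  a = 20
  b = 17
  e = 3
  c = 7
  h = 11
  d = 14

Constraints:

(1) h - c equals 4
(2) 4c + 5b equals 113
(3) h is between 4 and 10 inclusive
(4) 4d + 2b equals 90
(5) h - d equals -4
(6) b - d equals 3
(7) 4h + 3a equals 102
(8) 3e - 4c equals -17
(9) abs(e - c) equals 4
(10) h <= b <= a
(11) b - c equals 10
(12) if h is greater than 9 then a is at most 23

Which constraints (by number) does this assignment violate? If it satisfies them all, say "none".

(1) h - c = 11 - 7 = 4  yes
(2) 4c + 5b = 4(7) + 5(17) = 113  yes
(3) h = 11 is outside [4, 10]  no
(4) 4d + 2b = 4(14) + 2(17) = 90  yes
(5) h - d = 11 - 14 = -3, not -4  no
(6) b - d = 17 - 14 = 3  yes
(7) 4h + 3a = 4(11) + 3(20) = 104, not 102  no
(8) 3e - 4c = 3(3) - 4(7) = -19, not -17  no
(9) abs(3 - 7) = 4  yes
(10) values 11 <= 17 <= 20  yes
(11) b - c = 17 - 7 = 10  yes
(12) h = 11 > 9, so we need a ≤ 23; a = 20 ≤ 23  yes

The assignment fails constraints 3, 5, 7, and 8.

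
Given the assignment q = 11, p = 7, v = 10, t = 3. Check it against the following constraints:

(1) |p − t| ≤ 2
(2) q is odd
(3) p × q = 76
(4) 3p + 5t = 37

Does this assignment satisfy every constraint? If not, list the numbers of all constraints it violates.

(1) |7 − 3| = 4; 4 > 2, exceeds bound 2 — violated.
(2) q = 11 is odd — satisfied.
(3) p × q = 7 × 11 = 77, not 76 — violated.
(4) 3p + 5t = 3(7) + 5(3) = 36, not 37 — violated.

No — constraints 1, 3, 4 are not satisfied.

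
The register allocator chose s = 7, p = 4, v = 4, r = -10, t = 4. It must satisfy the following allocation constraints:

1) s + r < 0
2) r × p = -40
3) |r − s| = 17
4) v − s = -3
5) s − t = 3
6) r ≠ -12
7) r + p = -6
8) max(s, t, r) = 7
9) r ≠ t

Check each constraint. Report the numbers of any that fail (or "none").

1) s + r = 7 + (-10) = -3; -3 < 0 — holds.
2) r × p = -10 × 4 = -40 — holds.
3) |-10 − 7| = 17 — holds.
4) v − s = 4 − 7 = -3 — holds.
5) s − t = 7 − 4 = 3 — holds.
6) r = -10, and -10 ≠ -12 — holds.
7) r + p = -10 + 4 = -6 — holds.
8) max(7, 4, -10) = 7 — holds.
9) r = -10, t = 4; distinct — holds.

Yes — all constraints hold.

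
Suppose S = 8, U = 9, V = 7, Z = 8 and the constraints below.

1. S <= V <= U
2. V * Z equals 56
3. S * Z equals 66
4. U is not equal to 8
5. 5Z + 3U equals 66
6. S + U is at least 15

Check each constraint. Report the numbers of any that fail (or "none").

Constraints 1, 3, and 5 are violated.

1. values 8, 7, 9; S = 8 is not <= V = 7 — violated.
2. V * Z = 7 * 8 = 56 — OK.
3. S * Z = 8 * 8 = 64, not 66 — violated.
4. U = 9, and 9 ≠ 8 — OK.
5. 5Z + 3U = 5(8) + 3(9) = 67, not 66 — violated.
6. S + U = 8 + 9 = 17; 17 ≥ 15 — OK.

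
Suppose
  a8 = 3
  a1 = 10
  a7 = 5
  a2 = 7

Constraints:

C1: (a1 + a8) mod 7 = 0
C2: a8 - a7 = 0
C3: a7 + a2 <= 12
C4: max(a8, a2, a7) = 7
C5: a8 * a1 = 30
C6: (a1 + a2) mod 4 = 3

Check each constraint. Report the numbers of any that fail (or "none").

C1: a1 + a8 = 13; 13 mod 7 = 6, not 0 — does not hold.
C2: a8 - a7 = 3 - 5 = -2, not 0 — does not hold.
C3: a7 + a2 = 5 + 7 = 12; 12 ≤ 12 — holds.
C4: max(3, 7, 5) = 7 — holds.
C5: a8 * a1 = 3 * 10 = 30 — holds.
C6: a1 + a2 = 17; 17 mod 4 = 1, not 3 — does not hold.

Constraints 1, 2, 6 do not hold.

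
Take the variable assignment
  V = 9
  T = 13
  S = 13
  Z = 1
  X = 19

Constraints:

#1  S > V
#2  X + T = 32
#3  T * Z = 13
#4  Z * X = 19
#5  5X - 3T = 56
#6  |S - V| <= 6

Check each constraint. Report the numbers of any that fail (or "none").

Yes — all constraints hold.

#1 S = 13, V = 9; 13 > 9  ✔
#2 X + T = 19 + 13 = 32  ✔
#3 T * Z = 13 * 1 = 13  ✔
#4 Z * X = 1 * 19 = 19  ✔
#5 5X - 3T = 5(19) - 3(13) = 56  ✔
#6 |13 - 9| = 4; 4 ≤ 6  ✔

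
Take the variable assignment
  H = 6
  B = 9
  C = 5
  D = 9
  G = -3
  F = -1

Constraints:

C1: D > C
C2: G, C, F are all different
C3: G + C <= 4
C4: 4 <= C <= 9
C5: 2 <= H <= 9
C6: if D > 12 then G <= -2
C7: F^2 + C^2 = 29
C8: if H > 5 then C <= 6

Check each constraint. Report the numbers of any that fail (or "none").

C1: D = 9, C = 5; 9 > 5  ✔
C2: values -3, 5, -1 are pairwise distinct  ✔
C3: G + C = -3 + 5 = 2; 2 ≤ 4  ✔
C4: C = 5 lies in [4, 9]  ✔
C5: H = 6 lies in [2, 9]  ✔
C6: D = 9, not > 12; antecedent false, conditional vacuously true  ✔
C7: F^2 + C^2 = (-1)^2 + 5^2 = 1 + 25 = 26, not 29  ✘
C8: H = 6 > 5, so we need C ≤ 6; C = 5 ≤ 6  ✔

Constraint 7 does not hold.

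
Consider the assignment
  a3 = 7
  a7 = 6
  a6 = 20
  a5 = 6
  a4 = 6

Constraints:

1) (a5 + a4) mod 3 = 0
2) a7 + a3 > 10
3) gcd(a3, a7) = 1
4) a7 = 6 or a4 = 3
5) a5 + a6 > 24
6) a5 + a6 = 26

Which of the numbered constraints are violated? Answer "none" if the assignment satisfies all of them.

1) a5 + a4 = 12; 12 mod 3 = 0 — OK.
2) a7 + a3 = 6 + 7 = 13; 13 > 10 — OK.
3) gcd(7, 6) = 1 — OK.
4) a7 = 6 = 6 (first disjunct) — OK.
5) a5 + a6 = 6 + 20 = 26; 26 > 24 — OK.
6) a5 + a6 = 6 + 20 = 26 — OK.

None — every constraint holds.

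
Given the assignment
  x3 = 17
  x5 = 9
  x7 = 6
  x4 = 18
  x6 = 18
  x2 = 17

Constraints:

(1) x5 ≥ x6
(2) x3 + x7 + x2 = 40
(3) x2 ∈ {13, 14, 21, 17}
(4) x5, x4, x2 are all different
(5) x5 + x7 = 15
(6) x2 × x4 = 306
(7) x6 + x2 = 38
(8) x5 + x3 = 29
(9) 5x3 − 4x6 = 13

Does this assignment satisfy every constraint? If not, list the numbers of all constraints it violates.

(1) x5 = 9, x6 = 18; 9 < 18 (want ≥)  fails
(2) x3 + x7 + x2 = 17 + 6 + 17 = 40  holds
(3) x2 = 17 is in {13, 14, 21, 17}  holds
(4) values 9, 18, 17 are pairwise distinct  holds
(5) x5 + x7 = 9 + 6 = 15  holds
(6) x2 × x4 = 17 × 18 = 306  holds
(7) x6 + x2 = 18 + 17 = 35, not 38  fails
(8) x5 + x3 = 9 + 17 = 26, not 29  fails
(9) 5x3 − 4x6 = 5(17) − 4(18) = 13  holds

The assignment fails constraints 1, 7, and 8.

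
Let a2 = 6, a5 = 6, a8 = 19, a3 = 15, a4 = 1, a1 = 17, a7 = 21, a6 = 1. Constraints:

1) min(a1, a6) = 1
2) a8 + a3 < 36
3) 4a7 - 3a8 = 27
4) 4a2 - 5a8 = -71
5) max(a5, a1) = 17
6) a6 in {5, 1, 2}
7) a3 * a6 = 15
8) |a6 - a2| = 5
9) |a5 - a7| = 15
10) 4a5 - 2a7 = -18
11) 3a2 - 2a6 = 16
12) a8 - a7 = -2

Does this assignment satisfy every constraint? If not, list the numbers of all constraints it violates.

1) min(17, 1) = 1 — satisfied.
2) a8 + a3 = 19 + 15 = 34; 34 < 36 — satisfied.
3) 4a7 - 3a8 = 4(21) - 3(19) = 27 — satisfied.
4) 4a2 - 5a8 = 4(6) - 5(19) = -71 — satisfied.
5) max(6, 17) = 17 — satisfied.
6) a6 = 1 is in {5, 1, 2} — satisfied.
7) a3 * a6 = 15 * 1 = 15 — satisfied.
8) |1 - 6| = 5 — satisfied.
9) |6 - 21| = 15 — satisfied.
10) 4a5 - 2a7 = 4(6) - 2(21) = -18 — satisfied.
11) 3a2 - 2a6 = 3(6) - 2(1) = 16 — satisfied.
12) a8 - a7 = 19 - 21 = -2 — satisfied.

Yes — all constraints hold.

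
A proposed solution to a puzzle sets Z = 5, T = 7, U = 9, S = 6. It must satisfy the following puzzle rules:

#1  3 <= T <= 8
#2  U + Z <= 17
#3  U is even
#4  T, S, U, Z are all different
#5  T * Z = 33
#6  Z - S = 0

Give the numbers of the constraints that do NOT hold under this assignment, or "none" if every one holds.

#1 T = 7 lies in [3, 8]  yes
#2 U + Z = 9 + 5 = 14; 14 ≤ 17  yes
#3 U = 9 is odd  no
#4 values 7, 6, 9, 5 are pairwise distinct  yes
#5 T * Z = 7 * 5 = 35, not 33  no
#6 Z - S = 5 - 6 = -1, not 0  no

Constraints 3, 5, and 6 do not hold.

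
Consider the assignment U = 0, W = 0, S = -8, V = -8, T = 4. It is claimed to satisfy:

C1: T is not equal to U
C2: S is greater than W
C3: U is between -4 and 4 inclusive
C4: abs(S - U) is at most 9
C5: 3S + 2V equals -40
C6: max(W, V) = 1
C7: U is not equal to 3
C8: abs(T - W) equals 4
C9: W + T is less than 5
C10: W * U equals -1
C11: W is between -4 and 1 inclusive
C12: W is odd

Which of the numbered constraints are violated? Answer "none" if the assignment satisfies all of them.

C1: T = 4, U = 0; distinct  true
C2: S = -8, W = 0; -8 ≤ 0 (want >)  false
C3: U = 0 lies in [-4, 4]  true
C4: abs(-8 - 0) = 8; 8 ≤ 9  true
C5: 3S + 2V = 3(-8) + 2(-8) = -40  true
C6: max(0, -8) = 0, not 1  false
C7: U = 0, and 0 ≠ 3  true
C8: abs(4 - 0) = 4  true
C9: W + T = 0 + 4 = 4; 4 < 5  true
C10: W * U = 0 * 0 = 0, not -1  false
C11: W = 0 lies in [-4, 1]  true
C12: W = 0 is even  false

No — constraints 2, 6, 10, and 12 are not satisfied.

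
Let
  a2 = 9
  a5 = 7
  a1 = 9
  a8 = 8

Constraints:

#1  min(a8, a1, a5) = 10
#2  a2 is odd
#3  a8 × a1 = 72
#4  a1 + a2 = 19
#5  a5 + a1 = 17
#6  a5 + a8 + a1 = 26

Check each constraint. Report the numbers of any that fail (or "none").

No — constraints 1, 4, 5, 6 are not satisfied.

#1 min(8, 9, 7) = 7, not 10 — violated.
#2 a2 = 9 is odd — OK.
#3 a8 × a1 = 8 × 9 = 72 — OK.
#4 a1 + a2 = 9 + 9 = 18, not 19 — violated.
#5 a5 + a1 = 7 + 9 = 16, not 17 — violated.
#6 a5 + a8 + a1 = 7 + 8 + 9 = 24, not 26 — violated.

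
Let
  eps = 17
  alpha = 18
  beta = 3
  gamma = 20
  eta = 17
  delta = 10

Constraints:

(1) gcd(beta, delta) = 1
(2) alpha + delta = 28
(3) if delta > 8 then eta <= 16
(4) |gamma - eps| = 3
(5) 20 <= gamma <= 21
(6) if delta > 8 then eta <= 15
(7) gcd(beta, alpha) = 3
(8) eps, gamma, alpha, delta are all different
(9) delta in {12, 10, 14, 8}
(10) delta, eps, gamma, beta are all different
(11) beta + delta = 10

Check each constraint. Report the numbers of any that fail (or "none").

(1) gcd(3, 10) = 1 — holds.
(2) alpha + delta = 18 + 10 = 28 — holds.
(3) delta = 10 > 8, so we need eta ≤ 16; but eta = 17 > 16 — does not hold.
(4) |20 - 17| = 3 — holds.
(5) gamma = 20 lies in [20, 21] — holds.
(6) delta = 10 > 8, so we need eta ≤ 15; but eta = 17 > 15 — does not hold.
(7) gcd(3, 18) = 3 — holds.
(8) values 17, 20, 18, 10 are pairwise distinct — holds.
(9) delta = 10 is in {12, 10, 14, 8} — holds.
(10) values 10, 17, 20, 3 are pairwise distinct — holds.
(11) beta + delta = 3 + 10 = 13, not 10 — does not hold.

Violated: 3, 6, and 11.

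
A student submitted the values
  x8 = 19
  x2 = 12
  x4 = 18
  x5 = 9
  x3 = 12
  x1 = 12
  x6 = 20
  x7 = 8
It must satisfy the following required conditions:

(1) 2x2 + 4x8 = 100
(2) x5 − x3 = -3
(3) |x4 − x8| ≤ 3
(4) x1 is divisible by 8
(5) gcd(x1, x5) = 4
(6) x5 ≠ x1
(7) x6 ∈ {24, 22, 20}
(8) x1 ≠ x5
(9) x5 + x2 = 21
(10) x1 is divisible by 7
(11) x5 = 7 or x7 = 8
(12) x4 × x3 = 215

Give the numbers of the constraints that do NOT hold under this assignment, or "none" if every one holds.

(1) 2x2 + 4x8 = 2(12) + 4(19) = 100 — satisfied.
(2) x5 − x3 = 9 − 12 = -3 — satisfied.
(3) |18 − 19| = 1; 1 ≤ 3 — satisfied.
(4) 12 = 8×1 + 4, so 8 does not divide 12 — violated.
(5) gcd(12, 9) = 3, not 4 — violated.
(6) x5 = 9, x1 = 12; distinct — satisfied.
(7) x6 = 20 is in {24, 22, 20} — satisfied.
(8) x1 = 12, x5 = 9; distinct — satisfied.
(9) x5 + x2 = 9 + 12 = 21 — satisfied.
(10) 12 = 7×1 + 5, so 7 does not divide 12 — violated.
(11) x5 = 9 ≠ 7, but x7 = 8 = 8 (second disjunct) — satisfied.
(12) x4 × x3 = 18 × 12 = 216, not 215 — violated.

Violated: 4, 5, 10, and 12.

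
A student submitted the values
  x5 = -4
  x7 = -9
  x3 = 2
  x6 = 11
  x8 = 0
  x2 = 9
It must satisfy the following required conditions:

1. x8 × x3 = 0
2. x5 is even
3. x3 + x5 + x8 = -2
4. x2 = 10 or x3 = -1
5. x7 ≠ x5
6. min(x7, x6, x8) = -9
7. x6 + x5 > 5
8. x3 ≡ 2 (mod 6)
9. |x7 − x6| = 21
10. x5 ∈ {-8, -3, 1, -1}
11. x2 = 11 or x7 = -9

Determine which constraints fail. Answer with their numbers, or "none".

Constraints 4, 9, and 10 are violated.

1. x8 × x3 = 0 × 2 = 0  OK
2. x5 = -4 is even  OK
3. x3 + x5 + x8 = 2 + (-4) + 0 = -2  OK
4. x2 = 9 ≠ 10 and x3 = 2 ≠ -1; both disjuncts false  FAIL
5. x7 = -9, x5 = -4; distinct  OK
6. min(-9, 11, 0) = -9  OK
7. x6 + x5 = 11 + (-4) = 7; 7 > 5  OK
8. 2 mod 6 = 2  OK
9. |-9 − 11| = 20, not 21  FAIL
10. x5 = -4 is not in {-8, -3, 1, -1}  FAIL
11. x2 = 9 ≠ 11, but x7 = -9 = -9 (second disjunct)  OK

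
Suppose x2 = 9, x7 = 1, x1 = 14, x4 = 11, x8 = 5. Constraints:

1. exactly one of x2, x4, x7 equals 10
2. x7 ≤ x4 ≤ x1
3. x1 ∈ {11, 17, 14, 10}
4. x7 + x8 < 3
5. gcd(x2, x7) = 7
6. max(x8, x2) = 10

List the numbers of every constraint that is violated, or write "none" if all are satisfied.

1. x2=9, x4=11, x7=1; 0 of them equal 10, not exactly one  false
2. values 1 ≤ 11 ≤ 14  true
3. x1 = 14 is in {11, 17, 14, 10}  true
4. x7 + x8 = 1 + 5 = 6; 6 ≥ 3, bound 3 not met  false
5. gcd(9, 1) = 1, not 7  false
6. max(5, 9) = 9, not 10  false

The assignment fails constraints 1, 4, 5, and 6.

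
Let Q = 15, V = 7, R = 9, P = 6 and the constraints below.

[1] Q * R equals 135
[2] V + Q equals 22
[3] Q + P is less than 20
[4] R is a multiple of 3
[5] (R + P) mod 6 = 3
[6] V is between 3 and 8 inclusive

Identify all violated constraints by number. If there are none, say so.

Constraint 3 is violated.

[1] Q * R = 15 * 9 = 135  ✔
[2] V + Q = 7 + 15 = 22  ✔
[3] Q + P = 15 + 6 = 21; 21 ≥ 20, bound 20 not met  ✘
[4] 9 / 3 = 3, so 3 divides 9  ✔
[5] R + P = 15; 15 mod 6 = 3  ✔
[6] V = 7 lies in [3, 8]  ✔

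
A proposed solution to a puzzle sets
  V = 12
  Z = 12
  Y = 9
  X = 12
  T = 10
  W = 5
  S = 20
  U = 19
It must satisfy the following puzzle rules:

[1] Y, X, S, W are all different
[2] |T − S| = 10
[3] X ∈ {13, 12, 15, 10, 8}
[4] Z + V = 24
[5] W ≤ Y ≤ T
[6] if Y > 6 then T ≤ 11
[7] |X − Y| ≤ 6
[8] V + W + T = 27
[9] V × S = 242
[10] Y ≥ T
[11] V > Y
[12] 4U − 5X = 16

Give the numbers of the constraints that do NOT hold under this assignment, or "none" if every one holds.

Constraints 9 and 10 do not hold.

[1] values 9, 12, 20, 5 are pairwise distinct — satisfied.
[2] |10 − 20| = 10 — satisfied.
[3] X = 12 is in {13, 12, 15, 10, 8} — satisfied.
[4] Z + V = 12 + 12 = 24 — satisfied.
[5] values 5 ≤ 9 ≤ 10 — satisfied.
[6] Y = 9 > 6, so we need T ≤ 11; T = 10 ≤ 11 — satisfied.
[7] |12 − 9| = 3; 3 ≤ 6 — satisfied.
[8] V + W + T = 12 + 5 + 10 = 27 — satisfied.
[9] V × S = 12 × 20 = 240, not 242 — violated.
[10] Y = 9, T = 10; 9 < 10 (want ≥) — violated.
[11] V = 12, Y = 9; 12 > 9 — satisfied.
[12] 4U − 5X = 4(19) − 5(12) = 16 — satisfied.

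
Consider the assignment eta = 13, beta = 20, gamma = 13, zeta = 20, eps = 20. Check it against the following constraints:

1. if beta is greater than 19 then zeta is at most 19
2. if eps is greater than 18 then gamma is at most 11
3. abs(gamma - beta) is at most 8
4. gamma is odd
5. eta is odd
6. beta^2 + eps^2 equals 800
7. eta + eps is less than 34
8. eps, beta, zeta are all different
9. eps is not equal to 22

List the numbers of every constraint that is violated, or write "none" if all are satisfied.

Constraints 1, 2, 8 do not hold.

1. beta = 20 > 19, so we need zeta ≤ 19; but zeta = 20 > 19  no
2. eps = 20 > 18, so we need gamma ≤ 11; but gamma = 13 > 11  no
3. abs(13 - 20) = 7; 7 ≤ 8  yes
4. gamma = 13 is odd  yes
5. eta = 13 is odd  yes
6. beta^2 + eps^2 = 20^2 + 20^2 = 400 + 400 = 800  yes
7. eta + eps = 13 + 20 = 33; 33 < 34  yes
8. eps = beta = 20, not all different  no
9. eps = 20, and 20 ≠ 22  yes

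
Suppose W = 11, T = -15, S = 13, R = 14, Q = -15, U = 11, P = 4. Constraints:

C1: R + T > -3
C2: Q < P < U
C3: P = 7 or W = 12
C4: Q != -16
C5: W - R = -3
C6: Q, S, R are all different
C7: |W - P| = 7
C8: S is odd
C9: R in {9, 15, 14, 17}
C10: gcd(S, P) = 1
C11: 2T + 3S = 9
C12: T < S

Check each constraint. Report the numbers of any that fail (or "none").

Violated: 3.

C1: R + T = 14 + (-15) = -1; -1 > -3 — holds.
C2: values -15 < 4 < 11 — holds.
C3: P = 4 ≠ 7 and W = 11 ≠ 12; both disjuncts false — does not hold.
C4: Q = -15, and -15 ≠ -16 — holds.
C5: W - R = 11 - 14 = -3 — holds.
C6: values -15, 13, 14 are pairwise distinct — holds.
C7: |11 - 4| = 7 — holds.
C8: S = 13 is odd — holds.
C9: R = 14 is in {9, 15, 14, 17} — holds.
C10: gcd(13, 4) = 1 — holds.
C11: 2T + 3S = 2(-15) + 3(13) = 9 — holds.
C12: T = -15, S = 13; -15 < 13 — holds.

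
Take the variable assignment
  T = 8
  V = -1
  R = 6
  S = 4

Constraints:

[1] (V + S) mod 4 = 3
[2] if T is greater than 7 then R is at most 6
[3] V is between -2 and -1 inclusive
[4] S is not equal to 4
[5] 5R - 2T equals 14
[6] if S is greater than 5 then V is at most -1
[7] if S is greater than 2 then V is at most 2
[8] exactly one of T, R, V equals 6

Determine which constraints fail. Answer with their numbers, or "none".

Violated: 4.

[1] V + S = 3; 3 mod 4 = 3  ✓
[2] T = 8 > 7, so we need R ≤ 6; R = 6 ≤ 6  ✓
[3] V = -1 lies in [-2, -1]  ✓
[4] S = 4, but 4 is required to differ  ✗
[5] 5R - 2T = 5(6) - 2(8) = 14  ✓
[6] S = 4, not > 5; antecedent false, conditional vacuously true  ✓
[7] S = 4 > 2, so we need V ≤ 2; V = -1 ≤ 2  ✓
[8] T=8, R=6, V=-1; 1 of them equals 6  ✓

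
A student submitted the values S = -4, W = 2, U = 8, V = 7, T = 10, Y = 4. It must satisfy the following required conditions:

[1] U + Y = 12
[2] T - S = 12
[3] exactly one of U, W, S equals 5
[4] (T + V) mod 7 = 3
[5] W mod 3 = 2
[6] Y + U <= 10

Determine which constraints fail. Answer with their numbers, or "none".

Violated: 2, 3, and 6.

[1] U + Y = 8 + 4 = 12 — holds.
[2] T - S = 10 - (-4) = 14, not 12 — fails.
[3] U=8, W=2, S=-4; 0 of them equal 5, not exactly one — fails.
[4] T + V = 17; 17 mod 7 = 3 — holds.
[5] 2 mod 3 = 2 — holds.
[6] Y + U = 4 + 8 = 12; 12 > 10, bound 10 not met — fails.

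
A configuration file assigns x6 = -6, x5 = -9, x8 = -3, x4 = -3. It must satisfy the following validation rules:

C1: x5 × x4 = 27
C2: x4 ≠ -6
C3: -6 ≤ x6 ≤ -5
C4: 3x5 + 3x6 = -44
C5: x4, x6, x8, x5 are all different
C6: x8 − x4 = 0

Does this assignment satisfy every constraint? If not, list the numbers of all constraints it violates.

The assignment fails constraints 4 and 5.

C1: x5 × x4 = -9 × (-3) = 27 — holds.
C2: x4 = -3, and -3 ≠ -6 — holds.
C3: x6 = -6 lies in [-6, -5] — holds.
C4: 3x5 + 3x6 = 3(-9) + 3(-6) = -45, not -44 — does not hold.
C5: x4 = x8 = -3, not all different — does not hold.
C6: x8 − x4 = -3 − (-3) = 0 — holds.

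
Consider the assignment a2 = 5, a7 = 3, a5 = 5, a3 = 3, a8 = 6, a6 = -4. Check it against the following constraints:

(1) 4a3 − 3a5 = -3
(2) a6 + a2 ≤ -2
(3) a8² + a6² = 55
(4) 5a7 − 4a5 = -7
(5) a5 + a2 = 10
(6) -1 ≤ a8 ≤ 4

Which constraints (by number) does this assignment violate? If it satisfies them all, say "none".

(1) 4a3 − 3a5 = 4(3) − 3(5) = -3  ✔
(2) a6 + a2 = -4 + 5 = 1; 1 > -2, bound -2 not met  ✘
(3) a8² + a6² = 6² + (-4)² = 36 + 16 = 52, not 55  ✘
(4) 5a7 − 4a5 = 5(3) − 4(5) = -5, not -7  ✘
(5) a5 + a2 = 5 + 5 = 10  ✔
(6) a8 = 6 is outside [-1, 4]  ✘

Constraints 2, 3, 4, 6 are violated.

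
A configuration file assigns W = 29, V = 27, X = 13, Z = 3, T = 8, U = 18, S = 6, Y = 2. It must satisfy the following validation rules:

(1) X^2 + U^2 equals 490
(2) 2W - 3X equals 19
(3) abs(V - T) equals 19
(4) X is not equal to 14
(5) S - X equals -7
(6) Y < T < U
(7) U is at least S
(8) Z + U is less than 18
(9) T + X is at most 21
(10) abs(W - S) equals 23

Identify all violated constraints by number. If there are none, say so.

(1) X^2 + U^2 = 13^2 + 18^2 = 169 + 324 = 493, not 490  FAIL
(2) 2W - 3X = 2(29) - 3(13) = 19  OK
(3) abs(27 - 8) = 19  OK
(4) X = 13, and 13 ≠ 14  OK
(5) S - X = 6 - 13 = -7  OK
(6) values 2 < 8 < 18  OK
(7) U = 18, S = 6; 18 ≥ 6  OK
(8) Z + U = 3 + 18 = 21; 21 ≥ 18, bound 18 not met  FAIL
(9) T + X = 8 + 13 = 21; 21 ≤ 21  OK
(10) abs(29 - 6) = 23  OK

No — constraints 1 and 8 are not satisfied.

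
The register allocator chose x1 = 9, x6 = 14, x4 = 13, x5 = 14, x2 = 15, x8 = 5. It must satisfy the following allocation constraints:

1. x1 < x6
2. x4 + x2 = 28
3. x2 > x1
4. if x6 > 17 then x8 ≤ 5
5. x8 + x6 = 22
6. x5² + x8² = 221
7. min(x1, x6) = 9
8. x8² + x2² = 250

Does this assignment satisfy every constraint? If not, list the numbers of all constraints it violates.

1. x1 = 9, x6 = 14; 9 < 14 — satisfied.
2. x4 + x2 = 13 + 15 = 28 — satisfied.
3. x2 = 15, x1 = 9; 15 > 9 — satisfied.
4. x6 = 14, not > 17; antecedent false, conditional vacuously true — satisfied.
5. x8 + x6 = 5 + 14 = 19, not 22 — violated.
6. x5² + x8² = 14² + 5² = 196 + 25 = 221 — satisfied.
7. min(9, 14) = 9 — satisfied.
8. x8² + x2² = 5² + 15² = 25 + 225 = 250 — satisfied.

Constraint 5 is violated.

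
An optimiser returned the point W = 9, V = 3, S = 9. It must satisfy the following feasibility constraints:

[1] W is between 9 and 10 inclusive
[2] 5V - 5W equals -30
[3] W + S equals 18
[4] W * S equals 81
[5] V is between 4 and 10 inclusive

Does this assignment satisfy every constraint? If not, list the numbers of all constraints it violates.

[1] W = 9 lies in [9, 10]  ✓
[2] 5V - 5W = 5(3) - 5(9) = -30  ✓
[3] W + S = 9 + 9 = 18  ✓
[4] W * S = 9 * 9 = 81  ✓
[5] V = 3 is outside [4, 10]  ✗

Constraint 5 does not hold.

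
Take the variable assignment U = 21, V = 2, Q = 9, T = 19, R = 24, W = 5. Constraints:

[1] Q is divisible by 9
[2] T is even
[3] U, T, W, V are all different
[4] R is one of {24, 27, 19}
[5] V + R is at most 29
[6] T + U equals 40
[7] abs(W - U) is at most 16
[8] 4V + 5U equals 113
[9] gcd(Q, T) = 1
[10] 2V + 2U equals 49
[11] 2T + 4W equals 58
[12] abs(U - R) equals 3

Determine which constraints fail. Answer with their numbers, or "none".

No — constraints 2, 10 are not satisfied.

[1] 9 / 9 = 1, so 9 divides 9  ✔
[2] T = 19 is odd  ✘
[3] values 21, 19, 5, 2 are pairwise distinct  ✔
[4] R = 24 is in {24, 27, 19}  ✔
[5] V + R = 2 + 24 = 26; 26 ≤ 29  ✔
[6] T + U = 19 + 21 = 40  ✔
[7] abs(5 - 21) = 16; 16 ≤ 16  ✔
[8] 4V + 5U = 4(2) + 5(21) = 113  ✔
[9] gcd(9, 19) = 1  ✔
[10] 2V + 2U = 2(2) + 2(21) = 46, not 49  ✘
[11] 2T + 4W = 2(19) + 4(5) = 58  ✔
[12] abs(21 - 24) = 3  ✔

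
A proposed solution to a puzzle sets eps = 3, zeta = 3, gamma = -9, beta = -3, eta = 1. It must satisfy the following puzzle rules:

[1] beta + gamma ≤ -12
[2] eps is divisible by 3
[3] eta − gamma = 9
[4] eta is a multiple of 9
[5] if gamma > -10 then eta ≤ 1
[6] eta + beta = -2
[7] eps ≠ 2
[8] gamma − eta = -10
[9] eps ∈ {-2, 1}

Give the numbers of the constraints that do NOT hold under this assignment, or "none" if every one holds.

[1] beta + gamma = -3 + (-9) = -12; -12 ≤ -12 — satisfied.
[2] 3 / 3 = 1, so 3 divides 3 — satisfied.
[3] eta − gamma = 1 − (-9) = 10, not 9 — violated.
[4] 1 = 9×0 + 1, so 9 does not divide 1 — violated.
[5] gamma = -9 > -10, so we need eta ≤ 1; eta = 1 ≤ 1 — satisfied.
[6] eta + beta = 1 + (-3) = -2 — satisfied.
[7] eps = 3, and 3 ≠ 2 — satisfied.
[8] gamma − eta = -9 − 1 = -10 — satisfied.
[9] eps = 3 is not in {-2, 1} — violated.

Violated: 3, 4, 9.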